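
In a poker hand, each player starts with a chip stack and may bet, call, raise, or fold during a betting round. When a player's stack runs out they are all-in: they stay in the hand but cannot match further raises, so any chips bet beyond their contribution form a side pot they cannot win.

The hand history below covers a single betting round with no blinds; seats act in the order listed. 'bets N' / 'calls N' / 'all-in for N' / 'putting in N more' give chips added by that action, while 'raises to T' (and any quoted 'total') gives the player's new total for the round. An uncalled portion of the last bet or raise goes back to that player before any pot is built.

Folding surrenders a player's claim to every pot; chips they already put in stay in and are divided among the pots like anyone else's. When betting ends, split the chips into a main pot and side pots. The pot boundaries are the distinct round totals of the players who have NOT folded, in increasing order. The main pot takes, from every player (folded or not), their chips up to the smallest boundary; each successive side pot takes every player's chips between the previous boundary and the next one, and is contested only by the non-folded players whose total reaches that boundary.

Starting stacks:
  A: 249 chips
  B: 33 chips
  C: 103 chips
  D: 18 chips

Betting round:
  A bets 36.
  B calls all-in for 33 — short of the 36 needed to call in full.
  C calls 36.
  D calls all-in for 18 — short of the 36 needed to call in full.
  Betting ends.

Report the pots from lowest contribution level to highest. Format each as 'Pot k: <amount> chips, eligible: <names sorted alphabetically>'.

Pot 1: 72 chips, eligible: A, B, C, D
Pot 2: 45 chips, eligible: A, B, C
Pot 3: 6 chips, eligible: A, C

Derivation:
Contributions: A=36, B=33, C=36, D=18
Pot levels (distinct totals of non-folded players): 18, 33, 36
Layer 1-18: 18 each from A, B, C, D = 18*4 = 72 chips; eligible A, B, C, D
Layer 19-33: 15 each from A, B, C = 15*3 = 45 chips; eligible A, B, C
Layer 34-36: 3 each from A, C = 3*2 = 6 chips; eligible A, C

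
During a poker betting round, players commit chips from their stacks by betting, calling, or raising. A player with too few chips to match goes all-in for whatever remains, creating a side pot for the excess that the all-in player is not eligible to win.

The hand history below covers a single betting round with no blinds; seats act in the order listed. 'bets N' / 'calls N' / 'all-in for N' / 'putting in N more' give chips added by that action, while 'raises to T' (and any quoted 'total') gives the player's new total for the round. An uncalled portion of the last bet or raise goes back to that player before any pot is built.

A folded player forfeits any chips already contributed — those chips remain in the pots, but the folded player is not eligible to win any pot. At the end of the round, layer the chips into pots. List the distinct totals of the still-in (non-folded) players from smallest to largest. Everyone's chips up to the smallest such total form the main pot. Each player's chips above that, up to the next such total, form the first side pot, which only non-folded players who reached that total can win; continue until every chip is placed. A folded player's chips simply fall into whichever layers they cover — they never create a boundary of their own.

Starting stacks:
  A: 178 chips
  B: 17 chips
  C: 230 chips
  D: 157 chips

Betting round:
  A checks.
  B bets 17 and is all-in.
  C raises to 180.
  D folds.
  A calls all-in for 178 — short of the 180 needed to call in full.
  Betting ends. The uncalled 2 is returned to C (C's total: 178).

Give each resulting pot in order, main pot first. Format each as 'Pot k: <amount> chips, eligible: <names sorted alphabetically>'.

Contributions (after 2 returned to C): A=178, B=17, C=178
Folded: D
Pot levels (distinct totals of non-folded players): 17, 178
Layer 1-17: 17 each from A, B, C = 17*3 = 51 chips; eligible A, B, C
Layer 18-178: 161 each from A, C = 161*2 = 322 chips; eligible A, C

Pot 1: 51 chips, eligible: A, B, C
Pot 2: 322 chips, eligible: A, C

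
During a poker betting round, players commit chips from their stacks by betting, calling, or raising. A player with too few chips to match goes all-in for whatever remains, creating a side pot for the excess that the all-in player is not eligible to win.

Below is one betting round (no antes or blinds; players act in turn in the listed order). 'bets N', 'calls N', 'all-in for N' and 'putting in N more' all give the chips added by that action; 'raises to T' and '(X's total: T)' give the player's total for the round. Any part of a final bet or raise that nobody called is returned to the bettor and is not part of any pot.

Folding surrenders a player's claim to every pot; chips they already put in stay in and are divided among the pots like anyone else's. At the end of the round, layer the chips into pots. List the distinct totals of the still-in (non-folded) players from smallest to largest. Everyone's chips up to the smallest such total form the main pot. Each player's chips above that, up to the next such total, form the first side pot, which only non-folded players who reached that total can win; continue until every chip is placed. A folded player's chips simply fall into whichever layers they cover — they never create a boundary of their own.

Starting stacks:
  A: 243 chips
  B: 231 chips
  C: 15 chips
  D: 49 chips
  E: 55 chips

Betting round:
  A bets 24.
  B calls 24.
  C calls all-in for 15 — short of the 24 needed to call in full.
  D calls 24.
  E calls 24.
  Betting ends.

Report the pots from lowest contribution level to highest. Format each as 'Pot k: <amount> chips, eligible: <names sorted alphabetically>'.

Contributions: A=24, B=24, C=15, D=24, E=24
Pot levels (distinct totals of non-folded players): 15, 24
Layer 1-15: 15 each from A, B, C, D, E = 15*5 = 75 chips; eligible A, B, C, D, E
Layer 16-24: 9 each from A, B, D, E = 9*4 = 36 chips; eligible A, B, D, E

Pot 1: 75 chips, eligible: A, B, C, D, E
Pot 2: 36 chips, eligible: A, B, D, E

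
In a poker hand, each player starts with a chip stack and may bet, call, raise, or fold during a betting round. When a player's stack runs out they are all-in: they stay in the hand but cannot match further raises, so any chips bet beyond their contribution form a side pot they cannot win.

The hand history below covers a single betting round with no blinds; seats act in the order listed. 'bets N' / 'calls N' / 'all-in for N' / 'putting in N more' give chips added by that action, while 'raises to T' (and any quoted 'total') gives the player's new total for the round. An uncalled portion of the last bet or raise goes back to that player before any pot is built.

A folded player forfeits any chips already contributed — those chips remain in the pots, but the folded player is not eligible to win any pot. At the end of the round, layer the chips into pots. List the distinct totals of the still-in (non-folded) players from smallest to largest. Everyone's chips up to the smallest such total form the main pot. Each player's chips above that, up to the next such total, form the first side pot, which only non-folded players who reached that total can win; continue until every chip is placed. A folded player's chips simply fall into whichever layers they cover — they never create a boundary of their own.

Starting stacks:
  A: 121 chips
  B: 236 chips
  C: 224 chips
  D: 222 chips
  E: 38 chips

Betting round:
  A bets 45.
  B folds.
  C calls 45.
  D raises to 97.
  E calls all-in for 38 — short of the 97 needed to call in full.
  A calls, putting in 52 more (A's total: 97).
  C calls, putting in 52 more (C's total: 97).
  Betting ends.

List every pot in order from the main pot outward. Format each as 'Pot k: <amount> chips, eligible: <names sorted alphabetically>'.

Contributions: A=97, C=97, D=97, E=38
Folded: B
Pot levels (distinct totals of non-folded players): 38, 97
Layer 1-38: 38 each from A, C, D, E = 38*4 = 152 chips; eligible A, C, D, E
Layer 39-97: 59 each from A, C, D = 59*3 = 177 chips; eligible A, C, D

Pot 1: 152 chips, eligible: A, C, D, E
Pot 2: 177 chips, eligible: A, C, D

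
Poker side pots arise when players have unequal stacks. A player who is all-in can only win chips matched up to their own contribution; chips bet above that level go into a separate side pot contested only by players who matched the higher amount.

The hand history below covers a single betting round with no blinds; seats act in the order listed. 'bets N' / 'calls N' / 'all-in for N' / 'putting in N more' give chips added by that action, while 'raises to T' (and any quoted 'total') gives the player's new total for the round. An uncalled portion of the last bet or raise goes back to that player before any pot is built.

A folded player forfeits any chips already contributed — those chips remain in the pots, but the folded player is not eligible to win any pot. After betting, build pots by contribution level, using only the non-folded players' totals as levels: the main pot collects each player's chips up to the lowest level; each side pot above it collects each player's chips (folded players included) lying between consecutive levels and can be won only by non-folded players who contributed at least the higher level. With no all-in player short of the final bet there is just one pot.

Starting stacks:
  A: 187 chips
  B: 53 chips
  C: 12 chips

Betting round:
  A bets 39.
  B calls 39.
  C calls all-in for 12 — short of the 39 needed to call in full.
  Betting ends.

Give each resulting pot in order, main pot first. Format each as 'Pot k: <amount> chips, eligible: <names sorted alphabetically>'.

Pot 1: 36 chips, eligible: A, B, C
Pot 2: 54 chips, eligible: A, B

Derivation:
Contributions: A=39, B=39, C=12
Pot levels (distinct totals of non-folded players): 12, 39
Layer 1-12: 12 each from A, B, C = 12*3 = 36 chips; eligible A, B, C
Layer 13-39: 27 each from A, B = 27*2 = 54 chips; eligible A, B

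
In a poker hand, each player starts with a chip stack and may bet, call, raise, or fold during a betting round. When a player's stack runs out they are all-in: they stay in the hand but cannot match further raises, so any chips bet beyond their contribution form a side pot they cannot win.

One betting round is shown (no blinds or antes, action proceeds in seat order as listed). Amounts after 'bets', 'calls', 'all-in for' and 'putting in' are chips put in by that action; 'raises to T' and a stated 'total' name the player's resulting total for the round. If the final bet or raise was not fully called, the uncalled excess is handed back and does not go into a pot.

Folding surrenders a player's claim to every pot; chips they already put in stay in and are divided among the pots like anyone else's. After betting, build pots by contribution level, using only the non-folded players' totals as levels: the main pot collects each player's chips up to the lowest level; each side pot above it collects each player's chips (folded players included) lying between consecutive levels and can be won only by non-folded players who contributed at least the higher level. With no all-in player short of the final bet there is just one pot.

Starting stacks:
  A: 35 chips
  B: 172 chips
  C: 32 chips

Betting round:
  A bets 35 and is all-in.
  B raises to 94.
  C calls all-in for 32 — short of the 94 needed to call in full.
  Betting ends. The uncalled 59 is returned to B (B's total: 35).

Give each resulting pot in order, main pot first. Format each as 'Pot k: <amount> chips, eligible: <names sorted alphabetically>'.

Contributions (after 59 returned to B): A=35, B=35, C=32
Pot levels (distinct totals of non-folded players): 32, 35
Layer 1-32: 32 each from A, B, C = 32*3 = 96 chips; eligible A, B, C
Layer 33-35: 3 each from A, B = 3*2 = 6 chips; eligible A, B

Pot 1: 96 chips, eligible: A, B, C
Pot 2: 6 chips, eligible: A, B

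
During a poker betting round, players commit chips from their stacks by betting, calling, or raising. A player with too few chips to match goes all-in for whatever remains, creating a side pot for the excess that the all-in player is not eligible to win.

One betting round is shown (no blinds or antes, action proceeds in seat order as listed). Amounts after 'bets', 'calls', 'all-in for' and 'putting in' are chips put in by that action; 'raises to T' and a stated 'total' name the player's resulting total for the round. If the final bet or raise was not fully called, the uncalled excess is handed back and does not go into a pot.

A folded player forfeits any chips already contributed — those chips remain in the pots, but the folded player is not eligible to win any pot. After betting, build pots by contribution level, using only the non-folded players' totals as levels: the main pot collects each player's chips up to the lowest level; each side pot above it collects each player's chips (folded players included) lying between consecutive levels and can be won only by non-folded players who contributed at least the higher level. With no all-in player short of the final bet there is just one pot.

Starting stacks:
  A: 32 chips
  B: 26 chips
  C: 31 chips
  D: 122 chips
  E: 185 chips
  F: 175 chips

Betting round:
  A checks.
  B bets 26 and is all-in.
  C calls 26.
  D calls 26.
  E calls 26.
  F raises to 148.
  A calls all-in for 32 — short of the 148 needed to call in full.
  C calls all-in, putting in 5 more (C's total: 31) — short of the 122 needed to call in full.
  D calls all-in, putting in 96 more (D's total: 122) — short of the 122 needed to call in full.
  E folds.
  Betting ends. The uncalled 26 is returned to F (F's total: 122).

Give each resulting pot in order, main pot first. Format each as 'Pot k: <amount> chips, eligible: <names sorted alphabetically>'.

Contributions (after 26 returned to F): A=32, B=26, C=31, D=122, E=26, F=122
Folded: E
Pot levels (distinct totals of non-folded players): 26, 31, 32, 122
Layer 1-26: 26 each from A, B, C, D, E, F = 26*6 = 156 chips; eligible A, B, C, D, F
Layer 27-31: 5 each from A, C, D, F = 5*4 = 20 chips; eligible A, C, D, F
Layer 32-32: 1 each from A, D, F = 1*3 = 3 chips; eligible A, D, F
Layer 33-122: 90 each from D, F = 90*2 = 180 chips; eligible D, F

Pot 1: 156 chips, eligible: A, B, C, D, F
Pot 2: 20 chips, eligible: A, C, D, F
Pot 3: 3 chips, eligible: A, D, F
Pot 4: 180 chips, eligible: D, F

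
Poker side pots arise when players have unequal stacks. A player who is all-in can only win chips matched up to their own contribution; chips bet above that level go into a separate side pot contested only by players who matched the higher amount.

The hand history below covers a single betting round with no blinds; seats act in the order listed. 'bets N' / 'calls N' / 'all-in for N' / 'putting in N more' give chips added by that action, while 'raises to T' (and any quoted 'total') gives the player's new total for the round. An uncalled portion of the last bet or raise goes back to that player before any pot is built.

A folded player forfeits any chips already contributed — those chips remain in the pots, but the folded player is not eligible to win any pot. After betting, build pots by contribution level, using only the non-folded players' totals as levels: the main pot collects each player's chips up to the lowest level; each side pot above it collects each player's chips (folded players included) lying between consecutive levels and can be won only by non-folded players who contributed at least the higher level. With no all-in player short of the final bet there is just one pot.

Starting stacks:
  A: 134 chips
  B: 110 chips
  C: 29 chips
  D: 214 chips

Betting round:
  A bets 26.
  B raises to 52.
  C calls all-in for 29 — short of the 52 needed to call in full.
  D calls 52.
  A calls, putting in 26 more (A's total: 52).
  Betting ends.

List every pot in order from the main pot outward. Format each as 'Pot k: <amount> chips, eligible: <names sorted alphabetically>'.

Contributions: A=52, B=52, C=29, D=52
Pot levels (distinct totals of non-folded players): 29, 52
Layer 1-29: 29 each from A, B, C, D = 29*4 = 116 chips; eligible A, B, C, D
Layer 30-52: 23 each from A, B, D = 23*3 = 69 chips; eligible A, B, D

Pot 1: 116 chips, eligible: A, B, C, D
Pot 2: 69 chips, eligible: A, B, D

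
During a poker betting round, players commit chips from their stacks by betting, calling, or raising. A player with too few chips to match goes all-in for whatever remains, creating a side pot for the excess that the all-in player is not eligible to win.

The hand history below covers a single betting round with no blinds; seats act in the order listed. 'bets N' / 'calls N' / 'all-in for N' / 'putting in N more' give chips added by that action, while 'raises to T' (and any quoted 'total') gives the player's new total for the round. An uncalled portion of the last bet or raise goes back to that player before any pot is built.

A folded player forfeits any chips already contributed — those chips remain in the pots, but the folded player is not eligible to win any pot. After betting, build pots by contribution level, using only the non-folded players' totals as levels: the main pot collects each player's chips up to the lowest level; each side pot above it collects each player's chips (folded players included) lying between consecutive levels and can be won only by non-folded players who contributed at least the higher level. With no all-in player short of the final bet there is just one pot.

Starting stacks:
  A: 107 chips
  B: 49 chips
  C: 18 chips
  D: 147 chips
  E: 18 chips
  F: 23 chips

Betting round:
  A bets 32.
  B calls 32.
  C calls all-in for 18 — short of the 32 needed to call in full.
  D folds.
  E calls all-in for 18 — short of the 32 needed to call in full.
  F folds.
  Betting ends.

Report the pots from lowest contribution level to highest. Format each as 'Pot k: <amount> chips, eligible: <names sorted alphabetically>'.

Contributions: A=32, B=32, C=18, E=18
Folded: D, F
Pot levels (distinct totals of non-folded players): 18, 32
Layer 1-18: 18 each from A, B, C, E = 18*4 = 72 chips; eligible A, B, C, E
Layer 19-32: 14 each from A, B = 14*2 = 28 chips; eligible A, B

Pot 1: 72 chips, eligible: A, B, C, E
Pot 2: 28 chips, eligible: A, B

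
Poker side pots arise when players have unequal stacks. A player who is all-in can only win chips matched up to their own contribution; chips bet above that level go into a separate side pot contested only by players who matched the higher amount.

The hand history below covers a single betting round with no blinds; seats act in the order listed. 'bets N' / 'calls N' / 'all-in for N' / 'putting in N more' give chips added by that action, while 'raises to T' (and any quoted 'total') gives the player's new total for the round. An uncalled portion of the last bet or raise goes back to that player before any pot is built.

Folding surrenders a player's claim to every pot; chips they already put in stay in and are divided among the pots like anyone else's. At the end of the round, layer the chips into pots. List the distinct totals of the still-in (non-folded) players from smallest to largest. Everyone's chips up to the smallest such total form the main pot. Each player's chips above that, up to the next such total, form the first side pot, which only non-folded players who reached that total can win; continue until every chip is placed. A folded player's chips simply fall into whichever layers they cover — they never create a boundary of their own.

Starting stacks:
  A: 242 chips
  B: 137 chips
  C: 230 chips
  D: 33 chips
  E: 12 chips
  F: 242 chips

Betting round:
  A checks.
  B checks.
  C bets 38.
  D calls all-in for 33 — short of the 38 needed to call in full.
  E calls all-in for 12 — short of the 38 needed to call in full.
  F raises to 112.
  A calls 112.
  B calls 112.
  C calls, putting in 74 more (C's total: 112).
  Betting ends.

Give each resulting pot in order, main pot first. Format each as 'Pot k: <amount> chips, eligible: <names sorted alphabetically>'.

Pot 1: 72 chips, eligible: A, B, C, D, E, F
Pot 2: 105 chips, eligible: A, B, C, D, F
Pot 3: 316 chips, eligible: A, B, C, F

Derivation:
Contributions: A=112, B=112, C=112, D=33, E=12, F=112
Pot levels (distinct totals of non-folded players): 12, 33, 112
Layer 1-12: 12 each from A, B, C, D, E, F = 12*6 = 72 chips; eligible A, B, C, D, E, F
Layer 13-33: 21 each from A, B, C, D, F = 21*5 = 105 chips; eligible A, B, C, D, F
Layer 34-112: 79 each from A, B, C, F = 79*4 = 316 chips; eligible A, B, C, F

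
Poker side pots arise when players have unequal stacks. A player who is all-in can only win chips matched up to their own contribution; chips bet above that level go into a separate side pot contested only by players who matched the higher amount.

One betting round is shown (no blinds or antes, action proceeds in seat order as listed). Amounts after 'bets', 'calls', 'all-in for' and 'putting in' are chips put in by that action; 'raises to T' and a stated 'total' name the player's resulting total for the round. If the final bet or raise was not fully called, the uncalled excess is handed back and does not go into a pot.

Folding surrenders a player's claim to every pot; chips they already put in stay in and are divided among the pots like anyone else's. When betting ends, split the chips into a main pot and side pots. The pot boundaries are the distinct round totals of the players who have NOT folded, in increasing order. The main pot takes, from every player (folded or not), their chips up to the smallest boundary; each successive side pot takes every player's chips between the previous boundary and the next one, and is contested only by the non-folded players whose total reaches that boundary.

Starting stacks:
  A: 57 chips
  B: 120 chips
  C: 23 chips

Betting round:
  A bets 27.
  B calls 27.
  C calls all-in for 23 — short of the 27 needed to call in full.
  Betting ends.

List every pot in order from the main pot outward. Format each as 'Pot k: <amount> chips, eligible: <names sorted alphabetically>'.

Pot 1: 69 chips, eligible: A, B, C
Pot 2: 8 chips, eligible: A, B

Derivation:
Contributions: A=27, B=27, C=23
Pot levels (distinct totals of non-folded players): 23, 27
Layer 1-23: 23 each from A, B, C = 23*3 = 69 chips; eligible A, B, C
Layer 24-27: 4 each from A, B = 4*2 = 8 chips; eligible A, B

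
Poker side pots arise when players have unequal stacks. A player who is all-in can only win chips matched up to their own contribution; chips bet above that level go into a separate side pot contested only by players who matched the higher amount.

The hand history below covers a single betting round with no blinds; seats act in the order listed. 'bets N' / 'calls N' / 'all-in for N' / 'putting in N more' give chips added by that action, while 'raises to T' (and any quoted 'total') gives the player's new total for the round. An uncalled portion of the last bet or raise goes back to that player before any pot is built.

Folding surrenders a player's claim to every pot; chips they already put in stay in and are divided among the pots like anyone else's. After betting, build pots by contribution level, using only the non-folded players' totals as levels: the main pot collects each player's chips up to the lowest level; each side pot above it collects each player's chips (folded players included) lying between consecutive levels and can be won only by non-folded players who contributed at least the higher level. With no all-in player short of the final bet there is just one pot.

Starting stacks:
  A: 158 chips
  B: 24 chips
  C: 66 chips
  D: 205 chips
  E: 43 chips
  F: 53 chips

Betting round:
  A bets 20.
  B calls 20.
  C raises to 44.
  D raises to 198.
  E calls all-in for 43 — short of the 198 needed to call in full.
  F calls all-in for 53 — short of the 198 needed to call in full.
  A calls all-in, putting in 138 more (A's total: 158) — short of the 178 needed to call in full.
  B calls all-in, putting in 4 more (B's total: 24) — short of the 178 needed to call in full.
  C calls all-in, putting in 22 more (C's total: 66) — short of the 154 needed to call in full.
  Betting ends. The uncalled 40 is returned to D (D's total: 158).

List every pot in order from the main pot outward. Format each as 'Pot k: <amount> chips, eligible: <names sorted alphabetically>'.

Contributions (after 40 returned to D): A=158, B=24, C=66, D=158, E=43, F=53
Pot levels (distinct totals of non-folded players): 24, 43, 53, 66, 158
Layer 1-24: 24 each from A, B, C, D, E, F = 24*6 = 144 chips; eligible A, B, C, D, E, F
Layer 25-43: 19 each from A, C, D, E, F = 19*5 = 95 chips; eligible A, C, D, E, F
Layer 44-53: 10 each from A, C, D, F = 10*4 = 40 chips; eligible A, C, D, F
Layer 54-66: 13 each from A, C, D = 13*3 = 39 chips; eligible A, C, D
Layer 67-158: 92 each from A, D = 92*2 = 184 chips; eligible A, D

Pot 1: 144 chips, eligible: A, B, C, D, E, F
Pot 2: 95 chips, eligible: A, C, D, E, F
Pot 3: 40 chips, eligible: A, C, D, F
Pot 4: 39 chips, eligible: A, C, D
Pot 5: 184 chips, eligible: A, D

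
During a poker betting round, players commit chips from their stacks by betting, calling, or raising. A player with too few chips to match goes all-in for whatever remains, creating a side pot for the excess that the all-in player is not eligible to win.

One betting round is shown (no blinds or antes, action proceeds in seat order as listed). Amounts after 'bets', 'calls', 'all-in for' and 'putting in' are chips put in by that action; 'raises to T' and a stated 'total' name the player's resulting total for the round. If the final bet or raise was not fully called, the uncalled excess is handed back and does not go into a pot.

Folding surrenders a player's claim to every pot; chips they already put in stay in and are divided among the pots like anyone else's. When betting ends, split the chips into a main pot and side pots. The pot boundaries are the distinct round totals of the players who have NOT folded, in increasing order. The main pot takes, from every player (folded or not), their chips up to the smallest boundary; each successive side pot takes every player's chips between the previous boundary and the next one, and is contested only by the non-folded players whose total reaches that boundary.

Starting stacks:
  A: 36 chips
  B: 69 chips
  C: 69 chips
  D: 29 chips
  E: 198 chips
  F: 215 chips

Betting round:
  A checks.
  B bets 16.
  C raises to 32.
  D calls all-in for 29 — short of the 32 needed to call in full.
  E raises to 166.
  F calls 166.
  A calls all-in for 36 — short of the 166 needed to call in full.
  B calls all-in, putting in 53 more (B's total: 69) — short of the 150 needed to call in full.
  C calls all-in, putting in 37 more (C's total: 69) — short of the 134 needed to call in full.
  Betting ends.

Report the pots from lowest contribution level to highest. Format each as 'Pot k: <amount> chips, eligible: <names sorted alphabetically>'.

Contributions: A=36, B=69, C=69, D=29, E=166, F=166
Pot levels (distinct totals of non-folded players): 29, 36, 69, 166
Layer 1-29: 29 each from A, B, C, D, E, F = 29*6 = 174 chips; eligible A, B, C, D, E, F
Layer 30-36: 7 each from A, B, C, E, F = 7*5 = 35 chips; eligible A, B, C, E, F
Layer 37-69: 33 each from B, C, E, F = 33*4 = 132 chips; eligible B, C, E, F
Layer 70-166: 97 each from E, F = 97*2 = 194 chips; eligible E, F

Pot 1: 174 chips, eligible: A, B, C, D, E, F
Pot 2: 35 chips, eligible: A, B, C, E, F
Pot 3: 132 chips, eligible: B, C, E, F
Pot 4: 194 chips, eligible: E, F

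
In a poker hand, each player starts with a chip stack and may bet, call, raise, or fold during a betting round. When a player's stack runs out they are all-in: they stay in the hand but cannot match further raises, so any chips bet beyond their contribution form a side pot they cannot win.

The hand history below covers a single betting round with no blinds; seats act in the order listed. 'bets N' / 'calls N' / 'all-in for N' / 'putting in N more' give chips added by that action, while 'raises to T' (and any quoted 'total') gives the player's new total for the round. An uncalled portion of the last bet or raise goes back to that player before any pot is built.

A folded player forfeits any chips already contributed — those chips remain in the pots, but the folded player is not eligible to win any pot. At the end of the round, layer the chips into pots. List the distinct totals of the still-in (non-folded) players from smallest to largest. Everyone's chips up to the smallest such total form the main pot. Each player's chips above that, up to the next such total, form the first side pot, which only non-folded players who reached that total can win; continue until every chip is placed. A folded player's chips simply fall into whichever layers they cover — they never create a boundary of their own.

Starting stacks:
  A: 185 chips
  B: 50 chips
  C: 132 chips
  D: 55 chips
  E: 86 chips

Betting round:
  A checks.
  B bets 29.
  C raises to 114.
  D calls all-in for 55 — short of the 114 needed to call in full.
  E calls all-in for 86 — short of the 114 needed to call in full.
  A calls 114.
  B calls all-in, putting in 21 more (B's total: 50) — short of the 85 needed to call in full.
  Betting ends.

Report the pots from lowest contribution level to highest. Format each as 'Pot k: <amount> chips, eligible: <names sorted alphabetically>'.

Pot 1: 250 chips, eligible: A, B, C, D, E
Pot 2: 20 chips, eligible: A, C, D, E
Pot 3: 93 chips, eligible: A, C, E
Pot 4: 56 chips, eligible: A, C

Derivation:
Contributions: A=114, B=50, C=114, D=55, E=86
Pot levels (distinct totals of non-folded players): 50, 55, 86, 114
Layer 1-50: 50 each from A, B, C, D, E = 50*5 = 250 chips; eligible A, B, C, D, E
Layer 51-55: 5 each from A, C, D, E = 5*4 = 20 chips; eligible A, C, D, E
Layer 56-86: 31 each from A, C, E = 31*3 = 93 chips; eligible A, C, E
Layer 87-114: 28 each from A, C = 28*2 = 56 chips; eligible A, C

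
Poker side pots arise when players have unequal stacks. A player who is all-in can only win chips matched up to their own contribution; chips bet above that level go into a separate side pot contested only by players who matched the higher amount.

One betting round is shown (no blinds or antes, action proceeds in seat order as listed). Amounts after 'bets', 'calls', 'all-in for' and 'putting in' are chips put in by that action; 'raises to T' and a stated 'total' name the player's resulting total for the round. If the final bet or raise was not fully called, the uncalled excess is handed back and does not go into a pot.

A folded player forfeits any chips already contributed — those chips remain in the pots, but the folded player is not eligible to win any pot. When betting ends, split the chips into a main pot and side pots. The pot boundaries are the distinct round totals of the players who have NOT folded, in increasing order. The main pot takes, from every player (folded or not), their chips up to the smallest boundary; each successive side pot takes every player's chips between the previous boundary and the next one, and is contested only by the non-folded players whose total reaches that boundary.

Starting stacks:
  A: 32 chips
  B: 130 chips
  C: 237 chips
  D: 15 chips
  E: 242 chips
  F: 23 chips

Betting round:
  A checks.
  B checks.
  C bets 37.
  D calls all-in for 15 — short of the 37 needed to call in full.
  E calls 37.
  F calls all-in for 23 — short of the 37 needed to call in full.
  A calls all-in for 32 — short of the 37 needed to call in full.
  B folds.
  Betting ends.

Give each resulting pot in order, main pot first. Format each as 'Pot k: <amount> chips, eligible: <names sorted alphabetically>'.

Pot 1: 75 chips, eligible: A, C, D, E, F
Pot 2: 32 chips, eligible: A, C, E, F
Pot 3: 27 chips, eligible: A, C, E
Pot 4: 10 chips, eligible: C, E

Derivation:
Contributions: A=32, C=37, D=15, E=37, F=23
Folded: B
Pot levels (distinct totals of non-folded players): 15, 23, 32, 37
Layer 1-15: 15 each from A, C, D, E, F = 15*5 = 75 chips; eligible A, C, D, E, F
Layer 16-23: 8 each from A, C, E, F = 8*4 = 32 chips; eligible A, C, E, F
Layer 24-32: 9 each from A, C, E = 9*3 = 27 chips; eligible A, C, E
Layer 33-37: 5 each from C, E = 5*2 = 10 chips; eligible C, E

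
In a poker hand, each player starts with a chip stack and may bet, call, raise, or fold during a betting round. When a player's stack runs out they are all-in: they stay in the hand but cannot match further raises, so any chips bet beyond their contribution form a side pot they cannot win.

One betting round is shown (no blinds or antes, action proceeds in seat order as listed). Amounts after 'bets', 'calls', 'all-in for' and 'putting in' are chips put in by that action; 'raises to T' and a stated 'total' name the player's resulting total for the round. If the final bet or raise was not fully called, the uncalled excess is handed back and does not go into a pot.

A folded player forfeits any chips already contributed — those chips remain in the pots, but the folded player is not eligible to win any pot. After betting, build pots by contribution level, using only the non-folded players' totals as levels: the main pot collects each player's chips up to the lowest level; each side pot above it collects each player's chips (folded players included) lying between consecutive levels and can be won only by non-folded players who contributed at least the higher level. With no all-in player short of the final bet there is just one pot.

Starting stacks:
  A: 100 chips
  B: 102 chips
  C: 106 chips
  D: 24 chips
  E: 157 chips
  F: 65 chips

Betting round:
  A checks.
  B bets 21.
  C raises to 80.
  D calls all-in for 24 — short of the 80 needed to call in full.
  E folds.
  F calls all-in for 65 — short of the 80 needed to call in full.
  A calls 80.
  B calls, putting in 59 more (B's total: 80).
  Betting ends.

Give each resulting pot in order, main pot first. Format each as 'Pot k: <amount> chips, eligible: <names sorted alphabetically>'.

Contributions: A=80, B=80, C=80, D=24, F=65
Folded: E
Pot levels (distinct totals of non-folded players): 24, 65, 80
Layer 1-24: 24 each from A, B, C, D, F = 24*5 = 120 chips; eligible A, B, C, D, F
Layer 25-65: 41 each from A, B, C, F = 41*4 = 164 chips; eligible A, B, C, F
Layer 66-80: 15 each from A, B, C = 15*3 = 45 chips; eligible A, B, C

Pot 1: 120 chips, eligible: A, B, C, D, F
Pot 2: 164 chips, eligible: A, B, C, F
Pot 3: 45 chips, eligible: A, B, C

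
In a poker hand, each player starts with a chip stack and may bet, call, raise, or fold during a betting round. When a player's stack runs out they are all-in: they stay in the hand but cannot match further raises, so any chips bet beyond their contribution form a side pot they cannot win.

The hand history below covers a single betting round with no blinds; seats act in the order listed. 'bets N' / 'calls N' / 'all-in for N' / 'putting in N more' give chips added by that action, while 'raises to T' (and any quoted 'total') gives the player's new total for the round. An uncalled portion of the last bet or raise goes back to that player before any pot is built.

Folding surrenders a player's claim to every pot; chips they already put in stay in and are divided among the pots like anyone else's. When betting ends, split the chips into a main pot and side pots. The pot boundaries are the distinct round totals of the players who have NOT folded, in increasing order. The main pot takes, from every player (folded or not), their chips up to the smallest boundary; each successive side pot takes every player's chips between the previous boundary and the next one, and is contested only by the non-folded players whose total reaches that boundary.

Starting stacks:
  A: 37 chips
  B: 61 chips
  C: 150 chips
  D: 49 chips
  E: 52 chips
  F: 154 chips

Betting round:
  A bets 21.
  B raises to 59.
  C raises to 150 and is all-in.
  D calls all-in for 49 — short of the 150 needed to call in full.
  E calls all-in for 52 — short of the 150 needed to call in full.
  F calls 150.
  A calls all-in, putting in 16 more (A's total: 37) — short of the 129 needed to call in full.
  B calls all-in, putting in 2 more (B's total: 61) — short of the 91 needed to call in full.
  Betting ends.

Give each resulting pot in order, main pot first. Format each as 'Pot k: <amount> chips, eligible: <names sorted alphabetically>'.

Pot 1: 222 chips, eligible: A, B, C, D, E, F
Pot 2: 60 chips, eligible: B, C, D, E, F
Pot 3: 12 chips, eligible: B, C, E, F
Pot 4: 27 chips, eligible: B, C, F
Pot 5: 178 chips, eligible: C, F

Derivation:
Contributions: A=37, B=61, C=150, D=49, E=52, F=150
Pot levels (distinct totals of non-folded players): 37, 49, 52, 61, 150
Layer 1-37: 37 each from A, B, C, D, E, F = 37*6 = 222 chips; eligible A, B, C, D, E, F
Layer 38-49: 12 each from B, C, D, E, F = 12*5 = 60 chips; eligible B, C, D, E, F
Layer 50-52: 3 each from B, C, E, F = 3*4 = 12 chips; eligible B, C, E, F
Layer 53-61: 9 each from B, C, F = 9*3 = 27 chips; eligible B, C, F
Layer 62-150: 89 each from C, F = 89*2 = 178 chips; eligible C, F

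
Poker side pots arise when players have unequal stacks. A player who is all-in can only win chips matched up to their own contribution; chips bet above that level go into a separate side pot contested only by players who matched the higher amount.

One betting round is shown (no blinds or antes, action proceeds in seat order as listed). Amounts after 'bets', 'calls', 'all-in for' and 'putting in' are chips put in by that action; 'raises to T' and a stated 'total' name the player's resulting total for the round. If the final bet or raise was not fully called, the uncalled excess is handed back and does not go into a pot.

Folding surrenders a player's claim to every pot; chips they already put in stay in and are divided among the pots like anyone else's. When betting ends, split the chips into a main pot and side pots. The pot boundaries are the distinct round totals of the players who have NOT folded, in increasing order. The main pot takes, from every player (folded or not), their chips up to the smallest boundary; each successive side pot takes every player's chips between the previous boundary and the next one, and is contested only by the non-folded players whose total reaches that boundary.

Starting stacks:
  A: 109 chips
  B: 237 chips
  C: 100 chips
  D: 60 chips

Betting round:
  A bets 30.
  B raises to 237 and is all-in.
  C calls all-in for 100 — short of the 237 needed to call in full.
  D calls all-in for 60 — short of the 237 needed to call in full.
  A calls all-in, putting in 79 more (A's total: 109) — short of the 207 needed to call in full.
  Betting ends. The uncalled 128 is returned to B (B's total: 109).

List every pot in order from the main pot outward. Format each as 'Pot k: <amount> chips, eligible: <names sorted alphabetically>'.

Contributions (after 128 returned to B): A=109, B=109, C=100, D=60
Pot levels (distinct totals of non-folded players): 60, 100, 109
Layer 1-60: 60 each from A, B, C, D = 60*4 = 240 chips; eligible A, B, C, D
Layer 61-100: 40 each from A, B, C = 40*3 = 120 chips; eligible A, B, C
Layer 101-109: 9 each from A, B = 9*2 = 18 chips; eligible A, B

Pot 1: 240 chips, eligible: A, B, C, D
Pot 2: 120 chips, eligible: A, B, C
Pot 3: 18 chips, eligible: A, B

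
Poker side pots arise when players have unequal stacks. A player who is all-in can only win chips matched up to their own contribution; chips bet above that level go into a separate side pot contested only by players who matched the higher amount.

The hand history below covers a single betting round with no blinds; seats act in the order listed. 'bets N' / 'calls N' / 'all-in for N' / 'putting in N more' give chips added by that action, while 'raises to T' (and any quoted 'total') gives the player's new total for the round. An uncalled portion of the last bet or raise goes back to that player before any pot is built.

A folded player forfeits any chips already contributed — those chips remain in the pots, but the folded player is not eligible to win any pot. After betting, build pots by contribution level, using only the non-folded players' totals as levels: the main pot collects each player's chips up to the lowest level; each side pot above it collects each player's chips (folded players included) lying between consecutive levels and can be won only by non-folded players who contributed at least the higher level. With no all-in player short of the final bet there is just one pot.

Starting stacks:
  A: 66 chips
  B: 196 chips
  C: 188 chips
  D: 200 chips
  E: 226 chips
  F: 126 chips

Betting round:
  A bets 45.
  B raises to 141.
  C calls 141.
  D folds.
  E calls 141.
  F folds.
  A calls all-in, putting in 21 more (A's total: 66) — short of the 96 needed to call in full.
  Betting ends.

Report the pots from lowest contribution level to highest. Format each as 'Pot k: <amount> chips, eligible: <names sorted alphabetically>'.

Contributions: A=66, B=141, C=141, E=141
Folded: D, F
Pot levels (distinct totals of non-folded players): 66, 141
Layer 1-66: 66 each from A, B, C, E = 66*4 = 264 chips; eligible A, B, C, E
Layer 67-141: 75 each from B, C, E = 75*3 = 225 chips; eligible B, C, E

Pot 1: 264 chips, eligible: A, B, C, E
Pot 2: 225 chips, eligible: B, C, E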